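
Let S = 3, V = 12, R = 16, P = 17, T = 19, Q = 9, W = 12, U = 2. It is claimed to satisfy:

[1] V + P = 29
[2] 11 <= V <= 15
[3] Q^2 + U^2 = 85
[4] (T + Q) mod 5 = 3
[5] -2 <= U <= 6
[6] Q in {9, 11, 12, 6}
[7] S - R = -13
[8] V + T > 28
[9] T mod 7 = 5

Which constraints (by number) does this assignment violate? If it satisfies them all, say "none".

[1] V + P = 12 + 17 = 29 — holds.
[2] V = 12 lies in [11, 15] — holds.
[3] Q^2 + U^2 = 9^2 + 2^2 = 81 + 4 = 85 — holds.
[4] T + Q = 28; 28 mod 5 = 3 — holds.
[5] U = 2 lies in [-2, 6] — holds.
[6] Q = 9 is in {9, 11, 12, 6} — holds.
[7] S - R = 3 - 16 = -13 — holds.
[8] V + T = 12 + 19 = 31; 31 > 28 — holds.
[9] 19 mod 7 = 5 — holds.

None — every constraint holds.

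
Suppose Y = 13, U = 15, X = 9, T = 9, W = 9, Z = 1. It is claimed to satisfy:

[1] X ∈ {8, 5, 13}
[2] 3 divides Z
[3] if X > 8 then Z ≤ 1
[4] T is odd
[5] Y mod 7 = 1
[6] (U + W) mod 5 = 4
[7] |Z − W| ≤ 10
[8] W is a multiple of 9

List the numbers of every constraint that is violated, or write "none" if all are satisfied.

[1] X = 9 is not in {8, 5, 13} — violated.
[2] 1 = 3×0 + 1, so 3 does not divide 1 — violated.
[3] X = 9 > 8, so we need Z ≤ 1; Z = 1 ≤ 1 — OK.
[4] T = 9 is odd — OK.
[5] 13 mod 7 = 6, not 1 — violated.
[6] U + W = 24; 24 mod 5 = 4 — OK.
[7] |1 − 9| = 8; 8 ≤ 10 — OK.
[8] 9 / 9 = 1, so 9 divides 9 — OK.

Violated: 1, 2, 5.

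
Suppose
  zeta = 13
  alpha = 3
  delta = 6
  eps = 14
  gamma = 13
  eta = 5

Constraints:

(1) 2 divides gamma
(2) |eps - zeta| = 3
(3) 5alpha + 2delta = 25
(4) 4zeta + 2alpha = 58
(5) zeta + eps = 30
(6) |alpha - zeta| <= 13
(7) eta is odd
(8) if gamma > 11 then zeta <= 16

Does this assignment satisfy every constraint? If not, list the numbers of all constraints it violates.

Violated: 1, 2, 3, and 5.

(1) 13 = 2*6 + 1, so 2 does not divide 13 — does not hold.
(2) |14 - 13| = 1, not 3 — does not hold.
(3) 5alpha + 2delta = 5(3) + 2(6) = 27, not 25 — does not hold.
(4) 4zeta + 2alpha = 4(13) + 2(3) = 58 — holds.
(5) zeta + eps = 13 + 14 = 27, not 30 — does not hold.
(6) |3 - 13| = 10; 10 ≤ 13 — holds.
(7) eta = 5 is odd — holds.
(8) gamma = 13 > 11, so we need zeta ≤ 16; zeta = 13 ≤ 16 — holds.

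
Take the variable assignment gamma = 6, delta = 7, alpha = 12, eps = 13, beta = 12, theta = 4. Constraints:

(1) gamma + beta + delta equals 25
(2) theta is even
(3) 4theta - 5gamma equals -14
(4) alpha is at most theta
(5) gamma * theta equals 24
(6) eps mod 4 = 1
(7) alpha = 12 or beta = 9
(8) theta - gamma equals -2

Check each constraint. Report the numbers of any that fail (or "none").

No — constraint 4 is not satisfied.

(1) gamma + beta + delta = 6 + 12 + 7 = 25 — satisfied.
(2) theta = 4 is even — satisfied.
(3) 4theta - 5gamma = 4(4) - 5(6) = -14 — satisfied.
(4) alpha = 12, theta = 4; 12 > 4 (want ≤) — violated.
(5) gamma * theta = 6 * 4 = 24 — satisfied.
(6) 13 mod 4 = 1 — satisfied.
(7) alpha = 12 = 12 (first disjunct) — satisfied.
(8) theta - gamma = 4 - 6 = -2 — satisfied.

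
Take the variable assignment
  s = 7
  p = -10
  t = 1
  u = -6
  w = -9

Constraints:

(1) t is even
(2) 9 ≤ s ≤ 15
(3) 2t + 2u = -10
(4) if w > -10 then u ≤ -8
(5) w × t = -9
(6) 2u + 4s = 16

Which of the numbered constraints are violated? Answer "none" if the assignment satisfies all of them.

(1) t = 1 is odd  FAIL
(2) s = 7 is outside [9, 15]  FAIL
(3) 2t + 2u = 2(1) + 2(-6) = -10  OK
(4) w = -9 > -10, so we need u ≤ -8; but u = -6 > -8  FAIL
(5) w × t = -9 × 1 = -9  OK
(6) 2u + 4s = 2(-6) + 4(7) = 16  OK

Violated: 1, 2, 4.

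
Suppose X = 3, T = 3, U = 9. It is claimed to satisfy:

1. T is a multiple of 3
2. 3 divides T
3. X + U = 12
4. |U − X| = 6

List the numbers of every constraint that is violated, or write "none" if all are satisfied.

Yes — all constraints hold.

1. 3 / 3 = 1, so 3 divides 3  true
2. 3 / 3 = 1, so 3 divides 3  true
3. X + U = 3 + 9 = 12  true
4. |9 − 3| = 6  true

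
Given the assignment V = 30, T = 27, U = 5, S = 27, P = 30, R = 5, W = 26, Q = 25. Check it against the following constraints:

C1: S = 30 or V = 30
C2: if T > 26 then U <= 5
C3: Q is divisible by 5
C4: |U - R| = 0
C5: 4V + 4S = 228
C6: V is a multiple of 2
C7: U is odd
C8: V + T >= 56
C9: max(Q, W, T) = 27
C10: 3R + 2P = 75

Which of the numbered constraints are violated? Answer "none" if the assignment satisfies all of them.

C1: S = 27 ≠ 30, but V = 30 = 30 (second disjunct) — holds.
C2: T = 27 > 26, so we need U ≤ 5; U = 5 ≤ 5 — holds.
C3: 25 / 5 = 5, so 5 divides 25 — holds.
C4: |5 - 5| = 0 — holds.
C5: 4V + 4S = 4(30) + 4(27) = 228 — holds.
C6: 30 / 2 = 15, so 2 divides 30 — holds.
C7: U = 5 is odd — holds.
C8: V + T = 30 + 27 = 57; 57 ≥ 56 — holds.
C9: max(25, 26, 27) = 27 — holds.
C10: 3R + 2P = 3(5) + 2(30) = 75 — holds.

Yes — all constraints hold.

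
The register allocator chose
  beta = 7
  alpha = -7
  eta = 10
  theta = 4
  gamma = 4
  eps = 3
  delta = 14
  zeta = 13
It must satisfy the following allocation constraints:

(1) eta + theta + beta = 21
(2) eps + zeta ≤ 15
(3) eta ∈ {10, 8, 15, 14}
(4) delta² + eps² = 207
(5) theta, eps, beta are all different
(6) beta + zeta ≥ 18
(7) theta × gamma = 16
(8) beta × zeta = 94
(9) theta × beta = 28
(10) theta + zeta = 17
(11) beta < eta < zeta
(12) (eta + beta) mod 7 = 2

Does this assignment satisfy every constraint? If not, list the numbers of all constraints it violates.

The assignment fails constraints 2, 4, 8, 12.

(1) eta + theta + beta = 10 + 4 + 7 = 21 — satisfied.
(2) eps + zeta = 3 + 13 = 16; 16 > 15, bound 15 not met — violated.
(3) eta = 10 is in {10, 8, 15, 14} — satisfied.
(4) delta² + eps² = 14² + 3² = 196 + 9 = 205, not 207 — violated.
(5) values 4, 3, 7 are pairwise distinct — satisfied.
(6) beta + zeta = 7 + 13 = 20; 20 ≥ 18 — satisfied.
(7) theta × gamma = 4 × 4 = 16 — satisfied.
(8) beta × zeta = 7 × 13 = 91, not 94 — violated.
(9) theta × beta = 4 × 7 = 28 — satisfied.
(10) theta + zeta = 4 + 13 = 17 — satisfied.
(11) values 7 < 10 < 13 — satisfied.
(12) eta + beta = 17; 17 mod 7 = 3, not 2 — violated.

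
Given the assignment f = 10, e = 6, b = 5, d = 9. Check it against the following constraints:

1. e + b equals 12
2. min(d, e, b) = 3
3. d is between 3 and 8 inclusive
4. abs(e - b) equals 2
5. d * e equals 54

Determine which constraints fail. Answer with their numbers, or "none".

Constraints 1, 2, 3, and 4 do not hold.

1. e + b = 6 + 5 = 11, not 12  ✗
2. min(9, 6, 5) = 5, not 3  ✗
3. d = 9 is outside [3, 8]  ✗
4. abs(6 - 5) = 1, not 2  ✗
5. d * e = 9 * 6 = 54  ✓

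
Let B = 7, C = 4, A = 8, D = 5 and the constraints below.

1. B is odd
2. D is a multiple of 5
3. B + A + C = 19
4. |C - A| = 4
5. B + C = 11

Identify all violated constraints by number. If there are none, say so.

1. B = 7 is odd — satisfied.
2. 5 / 5 = 1, so 5 divides 5 — satisfied.
3. B + A + C = 7 + 8 + 4 = 19 — satisfied.
4. |4 - 8| = 4 — satisfied.
5. B + C = 7 + 4 = 11 — satisfied.

All constraints are satisfied.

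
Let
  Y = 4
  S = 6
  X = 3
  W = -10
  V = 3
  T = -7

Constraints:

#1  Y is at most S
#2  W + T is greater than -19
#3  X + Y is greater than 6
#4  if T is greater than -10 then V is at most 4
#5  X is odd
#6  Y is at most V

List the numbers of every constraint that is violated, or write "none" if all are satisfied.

No — constraint 6 is not satisfied.

#1 Y = 4, S = 6; 4 ≤ 6 — holds.
#2 W + T = -10 + (-7) = -17; -17 > -19 — holds.
#3 X + Y = 3 + 4 = 7; 7 > 6 — holds.
#4 T = -7 > -10, so we need V ≤ 4; V = 3 ≤ 4 — holds.
#5 X = 3 is odd — holds.
#6 Y = 4, V = 3; 4 > 3 (want ≤) — fails.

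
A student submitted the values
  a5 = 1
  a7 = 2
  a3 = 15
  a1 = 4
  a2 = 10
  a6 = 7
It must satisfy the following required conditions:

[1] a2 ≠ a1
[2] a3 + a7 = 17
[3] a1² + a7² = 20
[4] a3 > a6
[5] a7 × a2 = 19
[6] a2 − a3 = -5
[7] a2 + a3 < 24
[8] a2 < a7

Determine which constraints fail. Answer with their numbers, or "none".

Constraints 5, 7, 8 do not hold.

[1] a2 = 10, a1 = 4; distinct — holds.
[2] a3 + a7 = 15 + 2 = 17 — holds.
[3] a1² + a7² = 4² + 2² = 16 + 4 = 20 — holds.
[4] a3 = 15, a6 = 7; 15 > 7 — holds.
[5] a7 × a2 = 2 × 10 = 20, not 19 — fails.
[6] a2 − a3 = 10 − 15 = -5 — holds.
[7] a2 + a3 = 10 + 15 = 25; 25 ≥ 24, bound 24 not met — fails.
[8] a2 = 10, a7 = 2; 10 ≥ 2 (want <) — fails.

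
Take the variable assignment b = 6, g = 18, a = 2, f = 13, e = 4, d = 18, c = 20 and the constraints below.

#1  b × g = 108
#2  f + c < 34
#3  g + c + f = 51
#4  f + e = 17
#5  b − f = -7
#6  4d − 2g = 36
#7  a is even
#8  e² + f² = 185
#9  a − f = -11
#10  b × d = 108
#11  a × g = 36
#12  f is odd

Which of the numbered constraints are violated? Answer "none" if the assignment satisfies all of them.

#1 b × g = 6 × 18 = 108 — holds.
#2 f + c = 13 + 20 = 33; 33 < 34 — holds.
#3 g + c + f = 18 + 20 + 13 = 51 — holds.
#4 f + e = 13 + 4 = 17 — holds.
#5 b − f = 6 − 13 = -7 — holds.
#6 4d − 2g = 4(18) − 2(18) = 36 — holds.
#7 a = 2 is even — holds.
#8 e² + f² = 4² + 13² = 16 + 169 = 185 — holds.
#9 a − f = 2 − 13 = -11 — holds.
#10 b × d = 6 × 18 = 108 — holds.
#11 a × g = 2 × 18 = 36 — holds.
#12 f = 13 is odd — holds.

None — every constraint holds.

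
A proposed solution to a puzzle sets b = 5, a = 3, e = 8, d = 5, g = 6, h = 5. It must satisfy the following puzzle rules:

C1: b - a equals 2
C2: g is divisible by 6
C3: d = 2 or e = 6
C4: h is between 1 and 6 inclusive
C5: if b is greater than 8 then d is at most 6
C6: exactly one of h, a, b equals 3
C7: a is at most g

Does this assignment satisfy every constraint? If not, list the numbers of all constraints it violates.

The assignment fails constraint 3.

C1: b - a = 5 - 3 = 2  true
C2: 6 / 6 = 1, so 6 divides 6  true
C3: d = 5 ≠ 2 and e = 8 ≠ 6; both disjuncts false  false
C4: h = 5 lies in [1, 6]  true
C5: b = 5, not > 8; antecedent false, conditional vacuously true  true
C6: h=5, a=3, b=5; 1 of them equals 3  true
C7: a = 3, g = 6; 3 ≤ 6  true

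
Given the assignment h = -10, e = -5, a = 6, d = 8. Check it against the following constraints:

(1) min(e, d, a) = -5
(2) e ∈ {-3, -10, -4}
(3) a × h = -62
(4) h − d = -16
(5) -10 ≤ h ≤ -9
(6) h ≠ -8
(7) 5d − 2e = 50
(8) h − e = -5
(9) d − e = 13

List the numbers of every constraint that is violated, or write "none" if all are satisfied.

(1) min(-5, 8, 6) = -5  OK
(2) e = -5 is not in {-3, -10, -4}  FAIL
(3) a × h = 6 × (-10) = -60, not -62  FAIL
(4) h − d = -10 − 8 = -18, not -16  FAIL
(5) h = -10 lies in [-10, -9]  OK
(6) h = -10, and -10 ≠ -8  OK
(7) 5d − 2e = 5(8) − 2(-5) = 50  OK
(8) h − e = -10 − (-5) = -5  OK
(9) d − e = 8 − (-5) = 13  OK

The assignment fails constraints 2, 3, and 4.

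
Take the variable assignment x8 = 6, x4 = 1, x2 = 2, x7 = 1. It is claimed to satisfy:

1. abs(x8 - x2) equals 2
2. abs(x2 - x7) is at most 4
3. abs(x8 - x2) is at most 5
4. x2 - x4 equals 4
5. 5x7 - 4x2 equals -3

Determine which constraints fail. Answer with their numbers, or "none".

1. abs(6 - 2) = 4, not 2  ✘
2. abs(2 - 1) = 1; 1 ≤ 4  ✔
3. abs(6 - 2) = 4; 4 ≤ 5  ✔
4. x2 - x4 = 2 - 1 = 1, not 4  ✘
5. 5x7 - 4x2 = 5(1) - 4(2) = -3  ✔

Violated: 1, 4.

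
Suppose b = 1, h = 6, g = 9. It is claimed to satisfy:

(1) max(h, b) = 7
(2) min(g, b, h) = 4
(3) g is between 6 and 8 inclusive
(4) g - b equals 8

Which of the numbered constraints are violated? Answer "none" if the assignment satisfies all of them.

Violated: 1, 2, and 3.

(1) max(6, 1) = 6, not 7 — fails.
(2) min(9, 1, 6) = 1, not 4 — fails.
(3) g = 9 is outside [6, 8] — fails.
(4) g - b = 9 - 1 = 8 — holds.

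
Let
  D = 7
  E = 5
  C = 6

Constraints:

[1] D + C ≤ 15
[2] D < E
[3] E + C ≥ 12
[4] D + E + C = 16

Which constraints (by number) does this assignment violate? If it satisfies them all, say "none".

[1] D + C = 7 + 6 = 13; 13 ≤ 15 — satisfied.
[2] D = 7, E = 5; 7 ≥ 5 (want <) — violated.
[3] E + C = 5 + 6 = 11; 11 < 12, bound 12 not met — violated.
[4] D + E + C = 7 + 5 + 6 = 18, not 16 — violated.

Violated: 2, 3, and 4.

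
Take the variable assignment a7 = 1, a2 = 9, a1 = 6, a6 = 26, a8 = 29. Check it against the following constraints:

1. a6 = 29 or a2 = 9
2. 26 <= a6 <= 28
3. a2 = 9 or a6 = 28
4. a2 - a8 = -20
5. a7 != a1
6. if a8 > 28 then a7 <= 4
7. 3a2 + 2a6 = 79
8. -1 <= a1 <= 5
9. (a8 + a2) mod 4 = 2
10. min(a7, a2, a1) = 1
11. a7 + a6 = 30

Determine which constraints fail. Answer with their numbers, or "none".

1. a6 = 26 ≠ 29, but a2 = 9 = 9 (second disjunct) — holds.
2. a6 = 26 lies in [26, 28] — holds.
3. a2 = 9 = 9 (first disjunct) — holds.
4. a2 - a8 = 9 - 29 = -20 — holds.
5. a7 = 1, a1 = 6; distinct — holds.
6. a8 = 29 > 28, so we need a7 ≤ 4; a7 = 1 ≤ 4 — holds.
7. 3a2 + 2a6 = 3(9) + 2(26) = 79 — holds.
8. a1 = 6 is outside [-1, 5] — fails.
9. a8 + a2 = 38; 38 mod 4 = 2 — holds.
10. min(1, 9, 6) = 1 — holds.
11. a7 + a6 = 1 + 26 = 27, not 30 — fails.

No — constraints 8 and 11 are not satisfied.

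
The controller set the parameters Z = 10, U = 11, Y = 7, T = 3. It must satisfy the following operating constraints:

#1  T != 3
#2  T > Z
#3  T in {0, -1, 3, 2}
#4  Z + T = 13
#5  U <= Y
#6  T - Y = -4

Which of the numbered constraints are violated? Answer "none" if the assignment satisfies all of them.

Constraints 1, 2, 5 do not hold.

#1 T = 3, but 3 is required to differ — does not hold.
#2 T = 3, Z = 10; 3 ≤ 10 (want >) — does not hold.
#3 T = 3 is in {0, -1, 3, 2} — holds.
#4 Z + T = 10 + 3 = 13 — holds.
#5 U = 11, Y = 7; 11 > 7 (want ≤) — does not hold.
#6 T - Y = 3 - 7 = -4 — holds.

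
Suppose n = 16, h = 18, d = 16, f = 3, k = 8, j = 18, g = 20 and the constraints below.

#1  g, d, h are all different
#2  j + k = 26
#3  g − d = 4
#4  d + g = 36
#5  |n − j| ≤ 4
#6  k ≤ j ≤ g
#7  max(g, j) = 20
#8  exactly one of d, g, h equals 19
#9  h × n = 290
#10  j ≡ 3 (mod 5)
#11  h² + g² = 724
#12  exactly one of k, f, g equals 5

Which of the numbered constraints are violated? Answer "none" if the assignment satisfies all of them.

Constraints 8, 9, and 12 do not hold.

#1 values 20, 16, 18 are pairwise distinct — satisfied.
#2 j + k = 18 + 8 = 26 — satisfied.
#3 g − d = 20 − 16 = 4 — satisfied.
#4 d + g = 16 + 20 = 36 — satisfied.
#5 |16 − 18| = 2; 2 ≤ 4 — satisfied.
#6 values 8 ≤ 18 ≤ 20 — satisfied.
#7 max(20, 18) = 20 — satisfied.
#8 d=16, g=20, h=18; 0 of them equal 19, not exactly one — violated.
#9 h × n = 18 × 16 = 288, not 290 — violated.
#10 18 mod 5 = 3 — satisfied.
#11 h² + g² = 18² + 20² = 324 + 400 = 724 — satisfied.
#12 k=8, f=3, g=20; 0 of them equal 5, not exactly one — violated.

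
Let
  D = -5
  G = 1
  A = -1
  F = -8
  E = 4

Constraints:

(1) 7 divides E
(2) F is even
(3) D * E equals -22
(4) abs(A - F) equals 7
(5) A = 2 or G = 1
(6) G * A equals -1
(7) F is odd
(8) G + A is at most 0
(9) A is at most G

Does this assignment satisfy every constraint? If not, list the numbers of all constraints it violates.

No — constraints 1, 3, 7 are not satisfied.

(1) 4 = 7*0 + 4, so 7 does not divide 4  FAIL
(2) F = -8 is even  OK
(3) D * E = -5 * 4 = -20, not -22  FAIL
(4) abs(-1 - (-8)) = 7  OK
(5) A = -1 ≠ 2, but G = 1 = 1 (second disjunct)  OK
(6) G * A = 1 * (-1) = -1  OK
(7) F = -8 is even  FAIL
(8) G + A = 1 + (-1) = 0; 0 ≤ 0  OK
(9) A = -1, G = 1; -1 ≤ 1  OK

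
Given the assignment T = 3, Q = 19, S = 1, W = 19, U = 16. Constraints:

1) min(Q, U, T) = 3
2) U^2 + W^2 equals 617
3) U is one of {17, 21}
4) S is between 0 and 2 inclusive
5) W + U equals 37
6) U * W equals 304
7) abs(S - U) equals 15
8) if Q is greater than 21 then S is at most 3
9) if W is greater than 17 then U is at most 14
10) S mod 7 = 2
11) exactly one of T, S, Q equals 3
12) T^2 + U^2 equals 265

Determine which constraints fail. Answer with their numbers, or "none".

No — constraints 3, 5, 9, and 10 are not satisfied.

1) min(19, 16, 3) = 3 — holds.
2) U^2 + W^2 = 16^2 + 19^2 = 256 + 361 = 617 — holds.
3) U = 16 is not in {17, 21} — does not hold.
4) S = 1 lies in [0, 2] — holds.
5) W + U = 19 + 16 = 35, not 37 — does not hold.
6) U * W = 16 * 19 = 304 — holds.
7) abs(1 - 16) = 15 — holds.
8) Q = 19, not > 21; antecedent false, conditional vacuously true — holds.
9) W = 19 > 17, so we need U ≤ 14; but U = 16 > 14 — does not hold.
10) 1 mod 7 = 1, not 2 — does not hold.
11) T=3, S=1, Q=19; 1 of them equals 3 — holds.
12) T^2 + U^2 = 3^2 + 16^2 = 9 + 256 = 265 — holds.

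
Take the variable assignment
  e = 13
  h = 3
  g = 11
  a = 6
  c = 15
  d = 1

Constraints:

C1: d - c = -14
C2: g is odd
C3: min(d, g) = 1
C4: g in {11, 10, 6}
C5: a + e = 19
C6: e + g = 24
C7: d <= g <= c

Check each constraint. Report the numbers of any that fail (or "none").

C1: d - c = 1 - 15 = -14 — OK.
C2: g = 11 is odd — OK.
C3: min(1, 11) = 1 — OK.
C4: g = 11 is in {11, 10, 6} — OK.
C5: a + e = 6 + 13 = 19 — OK.
C6: e + g = 13 + 11 = 24 — OK.
C7: values 1 <= 11 <= 15 — OK.

The assignment satisfies every constraint.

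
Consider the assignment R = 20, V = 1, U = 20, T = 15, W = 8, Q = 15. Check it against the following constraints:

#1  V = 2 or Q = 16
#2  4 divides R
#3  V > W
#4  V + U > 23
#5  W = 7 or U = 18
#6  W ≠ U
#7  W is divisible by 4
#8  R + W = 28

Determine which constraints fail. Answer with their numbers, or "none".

#1 V = 1 ≠ 2 and Q = 15 ≠ 16; both disjuncts false  FAIL
#2 20 / 4 = 5, so 4 divides 20  OK
#3 V = 1, W = 8; 1 ≤ 8 (want >)  FAIL
#4 V + U = 1 + 20 = 21; 21 ≤ 23, bound 23 not met  FAIL
#5 W = 8 ≠ 7 and U = 20 ≠ 18; both disjuncts false  FAIL
#6 W = 8, U = 20; distinct  OK
#7 8 / 4 = 2, so 4 divides 8  OK
#8 R + W = 20 + 8 = 28  OK

Constraints 1, 3, 4, and 5 are violated.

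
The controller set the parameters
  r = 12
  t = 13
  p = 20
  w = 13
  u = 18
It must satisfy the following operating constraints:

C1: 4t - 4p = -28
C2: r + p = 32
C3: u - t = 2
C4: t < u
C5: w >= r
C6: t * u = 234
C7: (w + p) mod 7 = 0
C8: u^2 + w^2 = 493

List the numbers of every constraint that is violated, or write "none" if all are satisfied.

No — constraints 3 and 7 are not satisfied.

C1: 4t - 4p = 4(13) - 4(20) = -28  ✔
C2: r + p = 12 + 20 = 32  ✔
C3: u - t = 18 - 13 = 5, not 2  ✘
C4: t = 13, u = 18; 13 < 18  ✔
C5: w = 13, r = 12; 13 ≥ 12  ✔
C6: t * u = 13 * 18 = 234  ✔
C7: w + p = 33; 33 mod 7 = 5, not 0  ✘
C8: u^2 + w^2 = 18^2 + 13^2 = 324 + 169 = 493  ✔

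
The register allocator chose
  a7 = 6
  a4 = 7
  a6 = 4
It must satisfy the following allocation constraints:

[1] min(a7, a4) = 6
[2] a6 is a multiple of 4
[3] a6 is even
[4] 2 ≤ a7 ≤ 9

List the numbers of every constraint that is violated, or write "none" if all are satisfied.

None — every constraint holds.

[1] min(6, 7) = 6  ✓
[2] 4 / 4 = 1, so 4 divides 4  ✓
[3] a6 = 4 is even  ✓
[4] a7 = 6 lies in [2, 9]  ✓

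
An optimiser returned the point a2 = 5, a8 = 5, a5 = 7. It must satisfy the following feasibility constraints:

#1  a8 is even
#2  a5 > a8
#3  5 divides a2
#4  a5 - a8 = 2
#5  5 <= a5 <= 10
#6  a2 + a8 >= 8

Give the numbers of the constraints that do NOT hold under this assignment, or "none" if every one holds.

Constraint 1 does not hold.

#1 a8 = 5 is odd — violated.
#2 a5 = 7, a8 = 5; 7 > 5 — OK.
#3 5 / 5 = 1, so 5 divides 5 — OK.
#4 a5 - a8 = 7 - 5 = 2 — OK.
#5 a5 = 7 lies in [5, 10] — OK.
#6 a2 + a8 = 5 + 5 = 10; 10 ≥ 8 — OK.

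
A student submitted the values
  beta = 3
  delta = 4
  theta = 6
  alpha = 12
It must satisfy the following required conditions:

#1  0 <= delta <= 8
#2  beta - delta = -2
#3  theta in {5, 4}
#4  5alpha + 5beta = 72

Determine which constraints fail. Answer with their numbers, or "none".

Constraints 2, 3, and 4 are violated.

#1 delta = 4 lies in [0, 8] — OK.
#2 beta - delta = 3 - 4 = -1, not -2 — violated.
#3 theta = 6 is not in {5, 4} — violated.
#4 5alpha + 5beta = 5(12) + 5(3) = 75, not 72 — violated.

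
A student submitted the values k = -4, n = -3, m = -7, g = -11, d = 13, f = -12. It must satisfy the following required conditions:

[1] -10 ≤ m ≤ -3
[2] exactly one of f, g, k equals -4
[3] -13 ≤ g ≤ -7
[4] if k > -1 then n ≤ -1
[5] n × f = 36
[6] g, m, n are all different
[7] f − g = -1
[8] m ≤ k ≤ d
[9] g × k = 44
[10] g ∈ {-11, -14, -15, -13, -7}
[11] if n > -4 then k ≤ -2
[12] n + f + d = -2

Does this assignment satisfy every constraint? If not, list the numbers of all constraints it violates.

No violations.

[1] m = -7 lies in [-10, -3]  true
[2] f=-12, g=-11, k=-4; 1 of them equals -4  true
[3] g = -11 lies in [-13, -7]  true
[4] k = -4, not > -1; antecedent false, conditional vacuously true  true
[5] n × f = -3 × (-12) = 36  true
[6] values -11, -7, -3 are pairwise distinct  true
[7] f − g = -12 − (-11) = -1  true
[8] values -7 ≤ -4 ≤ 13  true
[9] g × k = -11 × (-4) = 44  true
[10] g = -11 is in {-11, -14, -15, -13, -7}  true
[11] n = -3 > -4, so we need k ≤ -2; k = -4 ≤ -2  true
[12] n + f + d = -3 + (-12) + 13 = -2  true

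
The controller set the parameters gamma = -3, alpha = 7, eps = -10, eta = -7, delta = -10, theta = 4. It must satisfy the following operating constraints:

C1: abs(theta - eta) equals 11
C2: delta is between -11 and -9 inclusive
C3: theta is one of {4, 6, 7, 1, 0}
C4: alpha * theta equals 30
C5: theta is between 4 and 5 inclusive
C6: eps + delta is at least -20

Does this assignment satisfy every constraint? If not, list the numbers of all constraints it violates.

C1: abs(4 - (-7)) = 11 — satisfied.
C2: delta = -10 lies in [-11, -9] — satisfied.
C3: theta = 4 is in {4, 6, 7, 1, 0} — satisfied.
C4: alpha * theta = 7 * 4 = 28, not 30 — violated.
C5: theta = 4 lies in [4, 5] — satisfied.
C6: eps + delta = -10 + (-10) = -20; -20 ≥ -20 — satisfied.

Constraint 4 is violated.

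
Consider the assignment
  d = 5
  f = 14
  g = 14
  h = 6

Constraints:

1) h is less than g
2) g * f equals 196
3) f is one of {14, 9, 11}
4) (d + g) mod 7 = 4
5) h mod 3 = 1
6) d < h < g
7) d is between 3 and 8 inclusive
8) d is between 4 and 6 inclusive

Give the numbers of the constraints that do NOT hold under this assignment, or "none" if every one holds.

1) h = 6, g = 14; 6 < 14  ✓
2) g * f = 14 * 14 = 196  ✓
3) f = 14 is in {14, 9, 11}  ✓
4) d + g = 19; 19 mod 7 = 5, not 4  ✗
5) 6 mod 3 = 0, not 1  ✗
6) values 5 < 6 < 14  ✓
7) d = 5 lies in [3, 8]  ✓
8) d = 5 lies in [4, 6]  ✓

No — constraints 4, 5 are not satisfied.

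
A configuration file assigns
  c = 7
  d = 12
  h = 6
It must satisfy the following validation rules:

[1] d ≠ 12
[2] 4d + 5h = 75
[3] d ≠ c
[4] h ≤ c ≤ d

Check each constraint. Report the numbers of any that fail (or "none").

[1] d = 12, but 12 is required to differ  FAIL
[2] 4d + 5h = 4(12) + 5(6) = 78, not 75  FAIL
[3] d = 12, c = 7; distinct  OK
[4] values 6 ≤ 7 ≤ 12  OK

Constraints 1 and 2 do not hold.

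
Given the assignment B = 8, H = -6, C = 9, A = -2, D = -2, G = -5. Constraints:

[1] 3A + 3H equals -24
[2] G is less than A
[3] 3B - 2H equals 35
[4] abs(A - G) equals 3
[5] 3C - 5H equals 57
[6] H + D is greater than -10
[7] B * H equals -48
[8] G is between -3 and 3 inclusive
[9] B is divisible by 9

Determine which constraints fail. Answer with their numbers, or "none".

[1] 3A + 3H = 3(-2) + 3(-6) = -24  true
[2] G = -5, A = -2; -5 < -2  true
[3] 3B - 2H = 3(8) - 2(-6) = 36, not 35  false
[4] abs(-2 - (-5)) = 3  true
[5] 3C - 5H = 3(9) - 5(-6) = 57  true
[6] H + D = -6 + (-2) = -8; -8 > -10  true
[7] B * H = 8 * (-6) = -48  true
[8] G = -5 is outside [-3, 3]  false
[9] 8 = 9*0 + 8, so 9 does not divide 8  false

Constraints 3, 8, 9 are violated.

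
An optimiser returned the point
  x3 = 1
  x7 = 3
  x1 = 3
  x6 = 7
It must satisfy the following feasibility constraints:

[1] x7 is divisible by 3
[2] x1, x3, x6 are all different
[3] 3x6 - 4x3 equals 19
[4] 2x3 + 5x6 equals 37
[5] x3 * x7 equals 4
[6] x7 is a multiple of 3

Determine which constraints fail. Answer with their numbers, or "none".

[1] 3 / 3 = 1, so 3 divides 3  holds
[2] values 3, 1, 7 are pairwise distinct  holds
[3] 3x6 - 4x3 = 3(7) - 4(1) = 17, not 19  fails
[4] 2x3 + 5x6 = 2(1) + 5(7) = 37  holds
[5] x3 * x7 = 1 * 3 = 3, not 4  fails
[6] 3 / 3 = 1, so 3 divides 3  holds

No — constraints 3 and 5 are not satisfied.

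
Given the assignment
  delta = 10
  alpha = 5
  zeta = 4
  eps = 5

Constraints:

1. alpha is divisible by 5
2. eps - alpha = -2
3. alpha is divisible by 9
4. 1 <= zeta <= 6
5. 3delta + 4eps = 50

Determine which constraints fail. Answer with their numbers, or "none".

1. 5 / 5 = 1, so 5 divides 5 — holds.
2. eps - alpha = 5 - 5 = 0, not -2 — fails.
3. 5 = 9*0 + 5, so 9 does not divide 5 — fails.
4. zeta = 4 lies in [1, 6] — holds.
5. 3delta + 4eps = 3(10) + 4(5) = 50 — holds.

The assignment fails constraints 2, 3.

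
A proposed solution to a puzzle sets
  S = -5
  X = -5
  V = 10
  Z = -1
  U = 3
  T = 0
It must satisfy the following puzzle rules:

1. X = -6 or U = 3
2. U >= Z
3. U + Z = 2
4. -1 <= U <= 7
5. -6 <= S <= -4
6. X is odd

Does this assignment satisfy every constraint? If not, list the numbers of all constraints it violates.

All constraints are satisfied.

1. X = -5 ≠ -6, but U = 3 = 3 (second disjunct)  yes
2. U = 3, Z = -1; 3 ≥ -1  yes
3. U + Z = 3 + (-1) = 2  yes
4. U = 3 lies in [-1, 7]  yes
5. S = -5 lies in [-6, -4]  yes
6. X = -5 is odd  yes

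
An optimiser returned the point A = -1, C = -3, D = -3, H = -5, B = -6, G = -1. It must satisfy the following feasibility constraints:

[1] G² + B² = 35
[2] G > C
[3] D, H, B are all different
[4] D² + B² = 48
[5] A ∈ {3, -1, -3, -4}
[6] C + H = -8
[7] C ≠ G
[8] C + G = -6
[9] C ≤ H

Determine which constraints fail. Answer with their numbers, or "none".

[1] G² + B² = (-1)² + (-6)² = 1 + 36 = 37, not 35  FAIL
[2] G = -1, C = -3; -1 > -3  OK
[3] values -3, -5, -6 are pairwise distinct  OK
[4] D² + B² = (-3)² + (-6)² = 9 + 36 = 45, not 48  FAIL
[5] A = -1 is in {3, -1, -3, -4}  OK
[6] C + H = -3 + (-5) = -8  OK
[7] C = -3, G = -1; distinct  OK
[8] C + G = -3 + (-1) = -4, not -6  FAIL
[9] C = -3, H = -5; -3 > -5 (want ≤)  FAIL

Constraints 1, 4, 8, and 9 do not hold.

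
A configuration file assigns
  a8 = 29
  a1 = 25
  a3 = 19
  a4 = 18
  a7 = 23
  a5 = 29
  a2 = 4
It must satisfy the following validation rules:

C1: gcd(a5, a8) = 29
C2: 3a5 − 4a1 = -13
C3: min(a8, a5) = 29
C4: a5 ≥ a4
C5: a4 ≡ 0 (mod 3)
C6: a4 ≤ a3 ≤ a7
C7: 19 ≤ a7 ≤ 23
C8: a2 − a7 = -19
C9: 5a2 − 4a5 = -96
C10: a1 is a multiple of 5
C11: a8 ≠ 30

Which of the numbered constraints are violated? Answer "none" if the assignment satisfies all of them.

Yes — all constraints hold.

C1: gcd(29, 29) = 29 — holds.
C2: 3a5 − 4a1 = 3(29) − 4(25) = -13 — holds.
C3: min(29, 29) = 29 — holds.
C4: a5 = 29, a4 = 18; 29 ≥ 18 — holds.
C5: 18 mod 3 = 0 — holds.
C6: values 18 ≤ 19 ≤ 23 — holds.
C7: a7 = 23 lies in [19, 23] — holds.
C8: a2 − a7 = 4 − 23 = -19 — holds.
C9: 5a2 − 4a5 = 5(4) − 4(29) = -96 — holds.
C10: 25 / 5 = 5, so 5 divides 25 — holds.
C11: a8 = 29, and 29 ≠ 30 — holds.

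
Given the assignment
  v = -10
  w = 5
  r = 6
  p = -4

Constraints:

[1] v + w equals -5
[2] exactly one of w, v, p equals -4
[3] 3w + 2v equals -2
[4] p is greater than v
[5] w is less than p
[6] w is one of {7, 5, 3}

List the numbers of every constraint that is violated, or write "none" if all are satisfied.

No — constraints 3 and 5 are not satisfied.

[1] v + w = -10 + 5 = -5  OK
[2] w=5, v=-10, p=-4; 1 of them equals -4  OK
[3] 3w + 2v = 3(5) + 2(-10) = -5, not -2  FAIL
[4] p = -4, v = -10; -4 > -10  OK
[5] w = 5, p = -4; 5 ≥ -4 (want <)  FAIL
[6] w = 5 is in {7, 5, 3}  OK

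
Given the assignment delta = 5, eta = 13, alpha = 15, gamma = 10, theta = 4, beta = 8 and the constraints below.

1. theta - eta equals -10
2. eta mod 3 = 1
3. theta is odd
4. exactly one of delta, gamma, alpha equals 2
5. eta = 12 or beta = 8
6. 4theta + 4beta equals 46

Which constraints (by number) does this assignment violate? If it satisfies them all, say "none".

1. theta - eta = 4 - 13 = -9, not -10  FAIL
2. 13 mod 3 = 1  OK
3. theta = 4 is even  FAIL
4. delta=5, gamma=10, alpha=15; 0 of them equal 2, not exactly one  FAIL
5. eta = 13 ≠ 12, but beta = 8 = 8 (second disjunct)  OK
6. 4theta + 4beta = 4(4) + 4(8) = 48, not 46  FAIL

The assignment fails constraints 1, 3, 4, and 6.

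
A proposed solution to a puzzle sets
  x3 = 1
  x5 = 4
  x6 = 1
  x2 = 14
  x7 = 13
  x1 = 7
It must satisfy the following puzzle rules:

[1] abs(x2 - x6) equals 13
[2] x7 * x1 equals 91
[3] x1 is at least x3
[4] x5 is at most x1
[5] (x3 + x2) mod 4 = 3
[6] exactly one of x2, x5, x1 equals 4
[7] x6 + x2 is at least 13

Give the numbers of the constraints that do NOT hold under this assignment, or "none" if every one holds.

Yes — all constraints hold.

[1] abs(14 - 1) = 13 — OK.
[2] x7 * x1 = 13 * 7 = 91 — OK.
[3] x1 = 7, x3 = 1; 7 ≥ 1 — OK.
[4] x5 = 4, x1 = 7; 4 ≤ 7 — OK.
[5] x3 + x2 = 15; 15 mod 4 = 3 — OK.
[6] x2=14, x5=4, x1=7; 1 of them equals 4 — OK.
[7] x6 + x2 = 1 + 14 = 15; 15 ≥ 13 — OK.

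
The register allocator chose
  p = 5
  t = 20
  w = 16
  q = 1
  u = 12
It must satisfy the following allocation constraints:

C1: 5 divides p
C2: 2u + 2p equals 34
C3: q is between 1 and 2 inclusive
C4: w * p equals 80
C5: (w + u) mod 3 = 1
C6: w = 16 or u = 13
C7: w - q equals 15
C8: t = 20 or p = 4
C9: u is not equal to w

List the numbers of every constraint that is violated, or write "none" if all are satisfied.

The assignment satisfies every constraint.

C1: 5 / 5 = 1, so 5 divides 5  yes
C2: 2u + 2p = 2(12) + 2(5) = 34  yes
C3: q = 1 lies in [1, 2]  yes
C4: w * p = 16 * 5 = 80  yes
C5: w + u = 28; 28 mod 3 = 1  yes
C6: w = 16 = 16 (first disjunct)  yes
C7: w - q = 16 - 1 = 15  yes
C8: t = 20 = 20 (first disjunct)  yes
C9: u = 12, w = 16; distinct  yes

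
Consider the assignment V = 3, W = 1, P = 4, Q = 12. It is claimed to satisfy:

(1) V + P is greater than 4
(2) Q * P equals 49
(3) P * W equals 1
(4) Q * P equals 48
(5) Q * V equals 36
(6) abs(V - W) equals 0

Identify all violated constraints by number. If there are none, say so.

The assignment fails constraints 2, 3, and 6.

(1) V + P = 3 + 4 = 7; 7 > 4  true
(2) Q * P = 12 * 4 = 48, not 49  false
(3) P * W = 4 * 1 = 4, not 1  false
(4) Q * P = 12 * 4 = 48  true
(5) Q * V = 12 * 3 = 36  true
(6) abs(3 - 1) = 2, not 0  false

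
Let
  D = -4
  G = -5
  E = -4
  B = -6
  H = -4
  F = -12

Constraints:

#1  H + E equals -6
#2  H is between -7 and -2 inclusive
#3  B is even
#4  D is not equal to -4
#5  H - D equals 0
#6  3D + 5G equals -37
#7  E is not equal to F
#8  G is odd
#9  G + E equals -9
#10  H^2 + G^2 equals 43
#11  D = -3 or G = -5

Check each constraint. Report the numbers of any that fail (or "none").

#1 H + E = -4 + (-4) = -8, not -6 — does not hold.
#2 H = -4 lies in [-7, -2] — holds.
#3 B = -6 is even — holds.
#4 D = -4, but -4 is required to differ — does not hold.
#5 H - D = -4 - (-4) = 0 — holds.
#6 3D + 5G = 3(-4) + 5(-5) = -37 — holds.
#7 E = -4, F = -12; distinct — holds.
#8 G = -5 is odd — holds.
#9 G + E = -5 + (-4) = -9 — holds.
#10 H^2 + G^2 = (-4)^2 + (-5)^2 = 16 + 25 = 41, not 43 — does not hold.
#11 D = -4 ≠ -3, but G = -5 = -5 (second disjunct) — holds.

The assignment fails constraints 1, 4, and 10.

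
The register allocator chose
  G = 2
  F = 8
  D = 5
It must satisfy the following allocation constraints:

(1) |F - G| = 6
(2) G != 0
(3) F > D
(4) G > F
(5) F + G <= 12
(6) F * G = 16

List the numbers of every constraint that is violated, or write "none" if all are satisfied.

Constraint 4 is violated.

(1) |8 - 2| = 6  true
(2) G = 2, and 2 ≠ 0  true
(3) F = 8, D = 5; 8 > 5  true
(4) G = 2, F = 8; 2 ≤ 8 (want >)  false
(5) F + G = 8 + 2 = 10; 10 ≤ 12  true
(6) F * G = 8 * 2 = 16  true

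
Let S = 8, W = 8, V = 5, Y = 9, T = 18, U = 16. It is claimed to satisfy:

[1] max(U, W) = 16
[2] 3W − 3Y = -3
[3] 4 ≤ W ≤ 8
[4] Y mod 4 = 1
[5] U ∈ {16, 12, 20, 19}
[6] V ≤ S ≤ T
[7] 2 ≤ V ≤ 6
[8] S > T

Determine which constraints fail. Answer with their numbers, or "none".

[1] max(16, 8) = 16 — satisfied.
[2] 3W − 3Y = 3(8) − 3(9) = -3 — satisfied.
[3] W = 8 lies in [4, 8] — satisfied.
[4] 9 mod 4 = 1 — satisfied.
[5] U = 16 is in {16, 12, 20, 19} — satisfied.
[6] values 5 ≤ 8 ≤ 18 — satisfied.
[7] V = 5 lies in [2, 6] — satisfied.
[8] S = 8, T = 18; 8 ≤ 18 (want >) — violated.

Violated: 8.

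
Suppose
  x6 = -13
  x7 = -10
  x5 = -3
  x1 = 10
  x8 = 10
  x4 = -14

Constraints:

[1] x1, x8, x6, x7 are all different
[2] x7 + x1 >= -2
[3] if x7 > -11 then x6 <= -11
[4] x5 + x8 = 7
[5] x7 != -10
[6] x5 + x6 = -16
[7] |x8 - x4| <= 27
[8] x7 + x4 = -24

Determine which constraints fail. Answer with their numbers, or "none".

[1] x1 = x8 = 10, not all different  fails
[2] x7 + x1 = -10 + 10 = 0; 0 ≥ -2  holds
[3] x7 = -10 > -11, so we need x6 ≤ -11; x6 = -13 ≤ -11  holds
[4] x5 + x8 = -3 + 10 = 7  holds
[5] x7 = -10, but -10 is required to differ  fails
[6] x5 + x6 = -3 + (-13) = -16  holds
[7] |10 - (-14)| = 24; 24 ≤ 27  holds
[8] x7 + x4 = -10 + (-14) = -24  holds

Constraints 1 and 5 are violated.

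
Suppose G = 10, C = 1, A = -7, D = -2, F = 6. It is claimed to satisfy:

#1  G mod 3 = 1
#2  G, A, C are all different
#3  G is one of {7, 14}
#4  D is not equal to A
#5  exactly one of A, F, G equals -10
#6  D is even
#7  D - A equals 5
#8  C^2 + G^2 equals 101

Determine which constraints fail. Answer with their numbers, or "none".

Violated: 3 and 5.

#1 10 mod 3 = 1 — holds.
#2 values 10, -7, 1 are pairwise distinct — holds.
#3 G = 10 is not in {7, 14} — fails.
#4 D = -2, A = -7; distinct — holds.
#5 A=-7, F=6, G=10; 0 of them equal -10, not exactly one — fails.
#6 D = -2 is even — holds.
#7 D - A = -2 - (-7) = 5 — holds.
#8 C^2 + G^2 = 1^2 + 10^2 = 1 + 100 = 101 — holds.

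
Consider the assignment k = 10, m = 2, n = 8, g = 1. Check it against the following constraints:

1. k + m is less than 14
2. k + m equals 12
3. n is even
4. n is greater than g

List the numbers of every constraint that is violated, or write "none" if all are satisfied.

None — every constraint holds.

1. k + m = 10 + 2 = 12; 12 < 14 — holds.
2. k + m = 10 + 2 = 12 — holds.
3. n = 8 is even — holds.
4. n = 8, g = 1; 8 > 1 — holds.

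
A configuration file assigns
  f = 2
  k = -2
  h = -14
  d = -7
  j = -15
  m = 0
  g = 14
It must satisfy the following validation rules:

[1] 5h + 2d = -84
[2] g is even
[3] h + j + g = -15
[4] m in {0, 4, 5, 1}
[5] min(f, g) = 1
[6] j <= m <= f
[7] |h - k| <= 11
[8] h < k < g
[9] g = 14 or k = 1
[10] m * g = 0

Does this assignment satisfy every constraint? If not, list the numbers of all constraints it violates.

[1] 5h + 2d = 5(-14) + 2(-7) = -84 — OK.
[2] g = 14 is even — OK.
[3] h + j + g = -14 + (-15) + 14 = -15 — OK.
[4] m = 0 is in {0, 4, 5, 1} — OK.
[5] min(2, 14) = 2, not 1 — violated.
[6] values -15 <= 0 <= 2 — OK.
[7] |-14 - (-2)| = 12; 12 > 11, exceeds bound 11 — violated.
[8] values -14 < -2 < 14 — OK.
[9] g = 14 = 14 (first disjunct) — OK.
[10] m * g = 0 * 14 = 0 — OK.

No — constraints 5 and 7 are not satisfied.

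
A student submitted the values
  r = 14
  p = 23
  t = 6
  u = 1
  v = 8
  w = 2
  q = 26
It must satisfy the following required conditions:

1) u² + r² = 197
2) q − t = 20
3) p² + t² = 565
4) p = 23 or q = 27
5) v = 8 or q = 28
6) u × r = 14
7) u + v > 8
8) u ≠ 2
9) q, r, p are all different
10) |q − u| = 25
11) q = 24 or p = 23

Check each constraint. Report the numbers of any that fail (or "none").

1) u² + r² = 1² + 14² = 1 + 196 = 197  ✔
2) q − t = 26 − 6 = 20  ✔
3) p² + t² = 23² + 6² = 529 + 36 = 565  ✔
4) p = 23 = 23 (first disjunct)  ✔
5) v = 8 = 8 (first disjunct)  ✔
6) u × r = 1 × 14 = 14  ✔
7) u + v = 1 + 8 = 9; 9 > 8  ✔
8) u = 1, and 1 ≠ 2  ✔
9) values 26, 14, 23 are pairwise distinct  ✔
10) |26 − 1| = 25  ✔
11) q = 26 ≠ 24, but p = 23 = 23 (second disjunct)  ✔

None — every constraint holds.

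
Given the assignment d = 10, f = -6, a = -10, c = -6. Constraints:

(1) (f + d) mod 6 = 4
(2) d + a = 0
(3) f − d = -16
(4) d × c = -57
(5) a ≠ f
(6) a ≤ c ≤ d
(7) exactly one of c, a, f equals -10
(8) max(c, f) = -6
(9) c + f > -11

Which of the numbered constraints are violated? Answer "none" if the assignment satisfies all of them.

(1) f + d = 4; 4 mod 6 = 4  true
(2) d + a = 10 + (-10) = 0  true
(3) f − d = -6 − 10 = -16  true
(4) d × c = 10 × (-6) = -60, not -57  false
(5) a = -10, f = -6; distinct  true
(6) values -10 ≤ -6 ≤ 10  true
(7) c=-6, a=-10, f=-6; 1 of them equals -10  true
(8) max(-6, -6) = -6  true
(9) c + f = -6 + (-6) = -12; -12 ≤ -11, bound -11 not met  false

Constraints 4 and 9 do not hold.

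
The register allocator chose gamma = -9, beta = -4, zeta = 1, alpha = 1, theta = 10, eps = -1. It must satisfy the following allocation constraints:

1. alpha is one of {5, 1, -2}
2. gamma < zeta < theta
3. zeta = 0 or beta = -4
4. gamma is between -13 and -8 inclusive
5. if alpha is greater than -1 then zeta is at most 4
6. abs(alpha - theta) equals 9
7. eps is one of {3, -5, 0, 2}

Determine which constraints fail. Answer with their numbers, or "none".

Constraint 7 does not hold.

1. alpha = 1 is in {5, 1, -2} — holds.
2. values -9 < 1 < 10 — holds.
3. zeta = 1 ≠ 0, but beta = -4 = -4 (second disjunct) — holds.
4. gamma = -9 lies in [-13, -8] — holds.
5. alpha = 1 > -1, so we need zeta ≤ 4; zeta = 1 ≤ 4 — holds.
6. abs(1 - 10) = 9 — holds.
7. eps = -1 is not in {3, -5, 0, 2} — does not hold.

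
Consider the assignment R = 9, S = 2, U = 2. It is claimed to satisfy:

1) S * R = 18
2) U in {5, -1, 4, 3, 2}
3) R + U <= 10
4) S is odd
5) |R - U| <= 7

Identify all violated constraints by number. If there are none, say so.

1) S * R = 2 * 9 = 18 — holds.
2) U = 2 is in {5, -1, 4, 3, 2} — holds.
3) R + U = 9 + 2 = 11; 11 > 10, bound 10 not met — fails.
4) S = 2 is even — fails.
5) |9 - 2| = 7; 7 ≤ 7 — holds.

Constraints 3 and 4 are violated.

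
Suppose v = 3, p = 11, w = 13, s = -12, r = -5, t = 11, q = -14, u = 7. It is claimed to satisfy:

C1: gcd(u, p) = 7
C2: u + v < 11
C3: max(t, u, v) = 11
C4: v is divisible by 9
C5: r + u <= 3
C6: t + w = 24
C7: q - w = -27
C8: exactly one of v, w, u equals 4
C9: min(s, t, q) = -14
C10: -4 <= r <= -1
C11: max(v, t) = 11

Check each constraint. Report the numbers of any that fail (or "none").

C1: gcd(7, 11) = 1, not 7 — violated.
C2: u + v = 7 + 3 = 10; 10 < 11 — satisfied.
C3: max(11, 7, 3) = 11 — satisfied.
C4: 3 = 9*0 + 3, so 9 does not divide 3 — violated.
C5: r + u = -5 + 7 = 2; 2 ≤ 3 — satisfied.
C6: t + w = 11 + 13 = 24 — satisfied.
C7: q - w = -14 - 13 = -27 — satisfied.
C8: v=3, w=13, u=7; 0 of them equal 4, not exactly one — violated.
C9: min(-12, 11, -14) = -14 — satisfied.
C10: r = -5 is outside [-4, -1] — violated.
C11: max(3, 11) = 11 — satisfied.

Violated: 1, 4, 8, 10.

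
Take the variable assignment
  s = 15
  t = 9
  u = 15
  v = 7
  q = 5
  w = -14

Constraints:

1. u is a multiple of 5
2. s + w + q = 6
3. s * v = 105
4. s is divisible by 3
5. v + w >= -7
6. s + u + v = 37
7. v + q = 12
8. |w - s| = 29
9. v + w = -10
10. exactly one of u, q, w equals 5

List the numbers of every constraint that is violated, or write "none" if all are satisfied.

1. 15 / 5 = 3, so 5 divides 15  ✔
2. s + w + q = 15 + (-14) + 5 = 6  ✔
3. s * v = 15 * 7 = 105  ✔
4. 15 / 3 = 5, so 3 divides 15  ✔
5. v + w = 7 + (-14) = -7; -7 ≥ -7  ✔
6. s + u + v = 15 + 15 + 7 = 37  ✔
7. v + q = 7 + 5 = 12  ✔
8. |-14 - 15| = 29  ✔
9. v + w = 7 + (-14) = -7, not -10  ✘
10. u=15, q=5, w=-14; 1 of them equals 5  ✔

Constraint 9 does not hold.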